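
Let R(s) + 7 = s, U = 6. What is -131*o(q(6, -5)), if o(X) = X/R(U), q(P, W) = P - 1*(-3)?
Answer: 1179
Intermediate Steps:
R(s) = -7 + s
q(P, W) = 3 + P (q(P, W) = P + 3 = 3 + P)
o(X) = -X (o(X) = X/(-7 + 6) = X/(-1) = -X)
-131*o(q(6, -5)) = -(-131)*(3 + 6) = -(-131)*9 = -131*(-9) = 1179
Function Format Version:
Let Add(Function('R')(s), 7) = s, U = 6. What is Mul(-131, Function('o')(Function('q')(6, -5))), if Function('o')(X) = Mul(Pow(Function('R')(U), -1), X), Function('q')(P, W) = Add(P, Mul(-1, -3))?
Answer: 1179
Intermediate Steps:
Function('R')(s) = Add(-7, s)
Function('q')(P, W) = Add(3, P) (Function('q')(P, W) = Add(P, 3) = Add(3, P))
Function('o')(X) = Mul(-1, X) (Function('o')(X) = Mul(Pow(Add(-7, 6), -1), X) = Mul(Pow(-1, -1), X) = Mul(-1, X))
Mul(-131, Function('o')(Function('q')(6, -5))) = Mul(-131, Mul(-1, Add(3, 6))) = Mul(-131, Mul(-1, 9)) = Mul(-131, -9) = 1179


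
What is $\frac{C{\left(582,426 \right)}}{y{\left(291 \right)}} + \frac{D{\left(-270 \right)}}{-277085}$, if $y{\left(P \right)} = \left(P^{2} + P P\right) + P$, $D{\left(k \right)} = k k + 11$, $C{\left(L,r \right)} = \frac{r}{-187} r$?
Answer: $- \frac{787797948527}{2930184127145} \approx -0.26886$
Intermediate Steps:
$C{\left(L,r \right)} = - \frac{r^{2}}{187}$ ($C{\left(L,r \right)} = r \left(- \frac{1}{187}\right) r = - \frac{r}{187} r = - \frac{r^{2}}{187}$)
$D{\left(k \right)} = 11 + k^{2}$ ($D{\left(k \right)} = k^{2} + 11 = 11 + k^{2}$)
$y{\left(P \right)} = P + 2 P^{2}$ ($y{\left(P \right)} = \left(P^{2} + P^{2}\right) + P = 2 P^{2} + P = P + 2 P^{2}$)
$\frac{C{\left(582,426 \right)}}{y{\left(291 \right)}} + \frac{D{\left(-270 \right)}}{-277085} = \frac{\left(- \frac{1}{187}\right) 426^{2}}{291 \left(1 + 2 \cdot 291\right)} + \frac{11 + \left(-270\right)^{2}}{-277085} = \frac{\left(- \frac{1}{187}\right) 181476}{291 \left(1 + 582\right)} + \left(11 + 72900\right) \left(- \frac{1}{277085}\right) = - \frac{181476}{187 \cdot 291 \cdot 583} + 72911 \left(- \frac{1}{277085}\right) = - \frac{181476}{187 \cdot 169653} - \frac{72911}{277085} = \left(- \frac{181476}{187}\right) \frac{1}{169653} - \frac{72911}{277085} = - \frac{60492}{10575037} - \frac{72911}{277085} = - \frac{787797948527}{2930184127145}$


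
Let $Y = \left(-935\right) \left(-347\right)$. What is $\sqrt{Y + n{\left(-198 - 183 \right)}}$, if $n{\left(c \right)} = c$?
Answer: $4 \sqrt{20254} \approx 569.27$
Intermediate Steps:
$Y = 324445$
$\sqrt{Y + n{\left(-198 - 183 \right)}} = \sqrt{324445 - 381} = \sqrt{324064} = 4 \sqrt{20254}$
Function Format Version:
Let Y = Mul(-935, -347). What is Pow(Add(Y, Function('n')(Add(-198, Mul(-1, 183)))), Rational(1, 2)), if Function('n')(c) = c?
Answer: Mul(4, Pow(20254, Rational(1, 2))) ≈ 569.27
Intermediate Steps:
Y = 324445
Pow(Add(Y, Function('n')(Add(-198, Mul(-1, 183)))), Rational(1, 2)) = Pow(Add(324445, Add(-198, Mul(-1, 183))), Rational(1, 2)) = Pow(Add(324445, Add(-198, -183)), Rational(1, 2)) = Pow(Add(324445, -381), Rational(1, 2)) = Pow(324064, Rational(1, 2)) = Mul(4, Pow(20254, Rational(1, 2)))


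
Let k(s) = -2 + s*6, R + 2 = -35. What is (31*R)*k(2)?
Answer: -11470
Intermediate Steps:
R = -37 (R = -2 - 35 = -37)
k(s) = -2 + 6*s
(31*R)*k(2) = (31*(-37))*(-2 + 6*2) = -1147*(-2 + 12) = -1147*10 = -11470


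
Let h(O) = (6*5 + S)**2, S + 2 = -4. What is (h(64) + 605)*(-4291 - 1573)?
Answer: -6925384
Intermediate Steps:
S = -6 (S = -2 - 4 = -6)
h(O) = 576 (h(O) = (6*5 - 6)**2 = (30 - 6)**2 = 24**2 = 576)
(h(64) + 605)*(-4291 - 1573) = (576 + 605)*(-4291 - 1573) = 1181*(-5864) = -6925384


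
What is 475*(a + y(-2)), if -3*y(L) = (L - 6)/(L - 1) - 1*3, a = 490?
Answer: 2095225/9 ≈ 2.3280e+5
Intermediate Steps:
y(L) = 1 - (-6 + L)/(3*(-1 + L)) (y(L) = -((L - 6)/(L - 1) - 1*3)/3 = -((-6 + L)/(-1 + L) - 3)/3 = -(-3 + (-6 + L)/(-1 + L))/3 = 1 - (-6 + L)/(3*(-1 + L)))
475*(a + y(-2)) = 475*(490 + (3 + 2*(-2))/(3*(-1 - 2))) = 475*(490 + (⅓)*(3 - 4)/(-3)) = 475*(490 + (⅓)*(-⅓)*(-1)) = 475*(490 + ⅑) = 475*(4411/9) = 2095225/9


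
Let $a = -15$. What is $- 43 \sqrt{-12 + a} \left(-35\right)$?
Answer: $4515 i \sqrt{3} \approx 7820.2 i$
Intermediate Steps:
$- 43 \sqrt{-12 + a} \left(-35\right) = - 43 \sqrt{-12 - 15} \left(-35\right) = - 43 \sqrt{-27} \left(-35\right) = - 43 \cdot 3 i \sqrt{3} \left(-35\right) = - 129 i \sqrt{3} \left(-35\right) = 4515 i \sqrt{3}$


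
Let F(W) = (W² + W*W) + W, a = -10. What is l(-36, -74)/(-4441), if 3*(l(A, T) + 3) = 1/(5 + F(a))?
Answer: 1754/2597985 ≈ 0.00067514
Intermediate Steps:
F(W) = W + 2*W² (F(W) = (W² + W²) + W = 2*W² + W = W + 2*W²)
l(A, T) = -1754/585 (l(A, T) = -3 + 1/(3*(5 - 10*(1 + 2*(-10)))) = -3 + 1/(3*(5 - 10*(1 - 20))) = -3 + 1/(3*(5 - 10*(-19))) = -3 + 1/(3*(5 + 190)) = -3 + (⅓)/195 = -3 + (⅓)*(1/195) = -3 + 1/585 = -1754/585)
l(-36, -74)/(-4441) = -1754/585/(-4441) = -1754/585*(-1/4441) = 1754/2597985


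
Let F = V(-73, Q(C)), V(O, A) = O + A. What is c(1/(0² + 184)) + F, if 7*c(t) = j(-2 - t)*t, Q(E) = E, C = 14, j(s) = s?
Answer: -13982897/236992 ≈ -59.002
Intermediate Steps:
c(t) = t*(-2 - t)/7 (c(t) = ((-2 - t)*t)/7 = (t*(-2 - t))/7 = t*(-2 - t)/7)
V(O, A) = A + O
F = -59 (F = 14 - 73 = -59)
c(1/(0² + 184)) + F = -(2 + 1/(0² + 184))/(7*(0² + 184)) - 59 = -(2 + 1/(0 + 184))/(7*(0 + 184)) - 59 = -⅐*(2 + 1/184)/184 - 59 = -⅐*1/184*(2 + 1/184) - 59 = -⅐*1/184*369/184 - 59 = -369/236992 - 59 = -13982897/236992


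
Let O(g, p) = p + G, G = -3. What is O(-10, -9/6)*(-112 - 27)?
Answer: 1251/2 ≈ 625.50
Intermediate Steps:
O(g, p) = -3 + p (O(g, p) = p - 3 = -3 + p)
O(-10, -9/6)*(-112 - 27) = (-3 - 9/6)*(-112 - 27) = (-3 - 9*⅙)*(-139) = (-3 - 3/2)*(-139) = -9/2*(-139) = 1251/2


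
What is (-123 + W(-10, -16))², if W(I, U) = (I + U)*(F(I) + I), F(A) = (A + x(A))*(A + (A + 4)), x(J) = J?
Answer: 66961489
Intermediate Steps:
F(A) = 2*A*(4 + 2*A) (F(A) = (A + A)*(A + (A + 4)) = (2*A)*(A + (4 + A)) = (2*A)*(4 + 2*A) = 2*A*(4 + 2*A))
W(I, U) = (I + U)*(I + 4*I*(2 + I)) (W(I, U) = (I + U)*(4*I*(2 + I) + I) = (I + U)*(I + 4*I*(2 + I)))
(-123 + W(-10, -16))² = (-123 - 10*(-10 - 16 + 4*(-10)*(2 - 10) + 4*(-16)*(2 - 10)))² = (-123 - 10*(-10 - 16 + 4*(-10)*(-8) + 4*(-16)*(-8)))² = (-123 - 10*(-10 - 16 + 320 + 512))² = (-123 - 10*806)² = (-123 - 8060)² = (-8183)² = 66961489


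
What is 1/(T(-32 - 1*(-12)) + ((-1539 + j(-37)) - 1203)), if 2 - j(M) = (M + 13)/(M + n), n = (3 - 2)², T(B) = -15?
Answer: -3/8267 ≈ -0.00036289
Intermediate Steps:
n = 1 (n = 1² = 1)
j(M) = 2 - (13 + M)/(1 + M) (j(M) = 2 - (M + 13)/(M + 1) = 2 - (13 + M)/(1 + M))
1/(T(-32 - 1*(-12)) + ((-1539 + j(-37)) - 1203)) = 1/(-15 + ((-1539 + (-11 - 37)/(1 - 37)) - 1203)) = 1/(-15 + ((-1539 - 48/(-36)) - 1203)) = 1/(-15 + ((-1539 - 1/36*(-48)) - 1203)) = 1/(-15 + ((-1539 + 4/3) - 1203)) = 1/(-15 + (-4613/3 - 1203)) = 1/(-15 - 8222/3) = 1/(-8267/3) = -3/8267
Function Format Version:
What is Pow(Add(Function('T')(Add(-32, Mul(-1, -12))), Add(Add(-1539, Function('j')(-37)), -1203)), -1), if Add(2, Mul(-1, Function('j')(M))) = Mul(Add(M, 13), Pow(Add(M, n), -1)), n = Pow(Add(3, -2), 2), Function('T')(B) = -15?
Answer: Rational(-3, 8267) ≈ -0.00036289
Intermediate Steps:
n = 1 (n = Pow(1, 2) = 1)
Function('j')(M) = Add(2, Mul(-1, Pow(Add(1, M), -1), Add(13, M))) (Function('j')(M) = Add(2, Mul(-1, Mul(Add(M, 13), Pow(Add(M, 1), -1)))) = Add(2, Mul(-1, Mul(Add(13, M), Pow(Add(1, M), -1)))) = Add(2, Mul(-1, Mul(Pow(Add(1, M), -1), Add(13, M)))) = Add(2, Mul(-1, Pow(Add(1, M), -1), Add(13, M))))
Pow(Add(Function('T')(Add(-32, Mul(-1, -12))), Add(Add(-1539, Function('j')(-37)), -1203)), -1) = Pow(Add(-15, Add(Add(-1539, Mul(Pow(Add(1, -37), -1), Add(-11, -37))), -1203)), -1) = Pow(Add(-15, Add(Add(-1539, Mul(Pow(-36, -1), -48)), -1203)), -1) = Pow(Add(-15, Add(Add(-1539, Mul(Rational(-1, 36), -48)), -1203)), -1) = Pow(Add(-15, Add(Add(-1539, Rational(4, 3)), -1203)), -1) = Pow(Add(-15, Add(Rational(-4613, 3), -1203)), -1) = Pow(Add(-15, Rational(-8222, 3)), -1) = Pow(Rational(-8267, 3), -1) = Rational(-3, 8267)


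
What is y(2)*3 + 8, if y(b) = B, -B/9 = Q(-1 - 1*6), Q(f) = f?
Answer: 197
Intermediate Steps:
B = 63 (B = -9*(-1 - 1*6) = -9*(-1 - 6) = -9*(-7) = 63)
y(b) = 63
y(2)*3 + 8 = 63*3 + 8 = 189 + 8 = 197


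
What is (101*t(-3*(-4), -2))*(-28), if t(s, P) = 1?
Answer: -2828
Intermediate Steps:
(101*t(-3*(-4), -2))*(-28) = (101*1)*(-28) = 101*(-28) = -2828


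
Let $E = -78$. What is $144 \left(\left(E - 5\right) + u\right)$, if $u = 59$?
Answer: $-3456$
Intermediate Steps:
$144 \left(\left(E - 5\right) + u\right) = 144 \left(\left(-78 - 5\right) + 59\right) = 144 \left(-83 + 59\right) = 144 \left(-24\right) = -3456$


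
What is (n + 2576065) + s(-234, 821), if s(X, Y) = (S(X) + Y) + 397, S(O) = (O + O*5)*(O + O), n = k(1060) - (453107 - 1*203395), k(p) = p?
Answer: 2985703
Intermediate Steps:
n = -248652 (n = 1060 - (453107 - 1*203395) = 1060 - (453107 - 203395) = 1060 - 1*249712 = 1060 - 249712 = -248652)
S(O) = 12*O**2 (S(O) = (O + 5*O)*(2*O) = (6*O)*(2*O) = 12*O**2)
s(X, Y) = 397 + Y + 12*X**2 (s(X, Y) = (12*X**2 + Y) + 397 = (Y + 12*X**2) + 397 = 397 + Y + 12*X**2)
(n + 2576065) + s(-234, 821) = (-248652 + 2576065) + (397 + 821 + 12*(-234)**2) = 2327413 + (397 + 821 + 12*54756) = 2327413 + (397 + 821 + 657072) = 2327413 + 658290 = 2985703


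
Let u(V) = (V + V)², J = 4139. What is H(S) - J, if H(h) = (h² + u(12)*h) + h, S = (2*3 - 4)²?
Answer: -1815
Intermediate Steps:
u(V) = 4*V² (u(V) = (2*V)² = 4*V²)
S = 4 (S = (6 - 4)² = 2² = 4)
H(h) = h² + 577*h (H(h) = (h² + (4*12²)*h) + h = (h² + (4*144)*h) + h = (h² + 576*h) + h = h² + 577*h)
H(S) - J = 4*(577 + 4) - 1*4139 = 4*581 - 4139 = 2324 - 4139 = -1815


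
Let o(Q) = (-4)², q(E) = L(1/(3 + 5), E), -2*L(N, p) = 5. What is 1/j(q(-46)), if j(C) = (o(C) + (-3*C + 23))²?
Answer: 4/8649 ≈ 0.00046248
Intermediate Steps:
L(N, p) = -5/2 (L(N, p) = -½*5 = -5/2)
q(E) = -5/2
o(Q) = 16
j(C) = (39 - 3*C)² (j(C) = (16 + (-3*C + 23))² = (16 + (23 - 3*C))² = (39 - 3*C)²)
1/j(q(-46)) = 1/(9*(13 - 1*(-5/2))²) = 1/(9*(13 + 5/2)²) = 1/(9*(31/2)²) = 1/(9*(961/4)) = 1/(8649/4) = 4/8649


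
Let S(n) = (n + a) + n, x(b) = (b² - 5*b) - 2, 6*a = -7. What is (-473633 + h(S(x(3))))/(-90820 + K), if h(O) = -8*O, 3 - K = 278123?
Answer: 1420487/1106820 ≈ 1.2834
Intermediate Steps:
a = -7/6 (a = (⅙)*(-7) = -7/6 ≈ -1.1667)
K = -278120 (K = 3 - 1*278123 = 3 - 278123 = -278120)
x(b) = -2 + b² - 5*b
S(n) = -7/6 + 2*n (S(n) = (n - 7/6) + n = (-7/6 + n) + n = -7/6 + 2*n)
(-473633 + h(S(x(3))))/(-90820 + K) = (-473633 - 8*(-7/6 + 2*(-2 + 3² - 5*3)))/(-90820 - 278120) = (-473633 - 8*(-7/6 + 2*(-2 + 9 - 15)))/(-368940) = (-473633 - 8*(-7/6 + 2*(-8)))*(-1/368940) = (-473633 - 8*(-7/6 - 16))*(-1/368940) = (-473633 - 8*(-103/6))*(-1/368940) = (-473633 + 412/3)*(-1/368940) = -1420487/3*(-1/368940) = 1420487/1106820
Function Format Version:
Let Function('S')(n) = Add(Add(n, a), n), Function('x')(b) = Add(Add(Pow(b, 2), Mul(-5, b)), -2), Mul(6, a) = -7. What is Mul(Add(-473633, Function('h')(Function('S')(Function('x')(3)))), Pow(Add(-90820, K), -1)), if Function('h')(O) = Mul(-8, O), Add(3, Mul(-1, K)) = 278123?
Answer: Rational(1420487, 1106820) ≈ 1.2834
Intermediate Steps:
a = Rational(-7, 6) (a = Mul(Rational(1, 6), -7) = Rational(-7, 6) ≈ -1.1667)
K = -278120 (K = Add(3, Mul(-1, 278123)) = Add(3, -278123) = -278120)
Function('x')(b) = Add(-2, Pow(b, 2), Mul(-5, b))
Function('S')(n) = Add(Rational(-7, 6), Mul(2, n)) (Function('S')(n) = Add(Add(n, Rational(-7, 6)), n) = Add(Add(Rational(-7, 6), n), n) = Add(Rational(-7, 6), Mul(2, n)))
Mul(Add(-473633, Function('h')(Function('S')(Function('x')(3)))), Pow(Add(-90820, K), -1)) = Mul(Add(-473633, Mul(-8, Add(Rational(-7, 6), Mul(2, Add(-2, Pow(3, 2), Mul(-5, 3)))))), Pow(Add(-90820, -278120), -1)) = Mul(Add(-473633, Mul(-8, Add(Rational(-7, 6), Mul(2, Add(-2, 9, -15))))), Pow(-368940, -1)) = Mul(Add(-473633, Mul(-8, Add(Rational(-7, 6), Mul(2, -8)))), Rational(-1, 368940)) = Mul(Add(-473633, Mul(-8, Add(Rational(-7, 6), -16))), Rational(-1, 368940)) = Mul(Add(-473633, Mul(-8, Rational(-103, 6))), Rational(-1, 368940)) = Mul(Add(-473633, Rational(412, 3)), Rational(-1, 368940)) = Mul(Rational(-1420487, 3), Rational(-1, 368940)) = Rational(1420487, 1106820)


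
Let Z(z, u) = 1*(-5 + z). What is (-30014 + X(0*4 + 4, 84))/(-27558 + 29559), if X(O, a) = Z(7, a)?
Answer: -10004/667 ≈ -14.999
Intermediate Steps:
Z(z, u) = -5 + z
X(O, a) = 2 (X(O, a) = -5 + 7 = 2)
(-30014 + X(0*4 + 4, 84))/(-27558 + 29559) = (-30014 + 2)/(-27558 + 29559) = -30012/2001 = -30012*1/2001 = -10004/667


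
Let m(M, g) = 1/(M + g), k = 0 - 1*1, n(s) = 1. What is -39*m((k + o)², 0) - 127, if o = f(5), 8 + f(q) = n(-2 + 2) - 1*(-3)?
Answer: -3214/25 ≈ -128.56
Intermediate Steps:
k = -1 (k = 0 - 1 = -1)
f(q) = -4 (f(q) = -8 + (1 - 1*(-3)) = -8 + (1 + 3) = -8 + 4 = -4)
o = -4
-39*m((k + o)², 0) - 127 = -39/((-1 - 4)² + 0) - 127 = -39/((-5)² + 0) - 127 = -39/(25 + 0) - 127 = -39/25 - 127 = -3214/25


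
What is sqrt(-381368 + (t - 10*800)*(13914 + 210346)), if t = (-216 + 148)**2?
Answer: 6*I*sqrt(21041198) ≈ 27522.0*I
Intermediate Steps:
t = 4624 (t = (-68)**2 = 4624)
sqrt(-381368 + (t - 10*800)*(13914 + 210346)) = sqrt(-381368 + (4624 - 10*800)*(13914 + 210346)) = sqrt(-381368 + (4624 - 8000)*224260) = sqrt(-381368 - 3376*224260) = sqrt(-381368 - 757101760) = sqrt(-757483128) = 6*I*sqrt(21041198)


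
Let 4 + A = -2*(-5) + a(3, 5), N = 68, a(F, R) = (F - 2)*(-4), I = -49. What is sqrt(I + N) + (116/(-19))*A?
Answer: -232/19 + sqrt(19) ≈ -7.8516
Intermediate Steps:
a(F, R) = 8 - 4*F (a(F, R) = (-2 + F)*(-4) = 8 - 4*F)
A = 2 (A = -4 + (-2*(-5) + (8 - 4*3)) = -4 + (10 + (8 - 12)) = -4 + (10 - 4) = -4 + 6 = 2)
sqrt(I + N) + (116/(-19))*A = sqrt(-49 + 68) + (116/(-19))*2 = sqrt(19) + (116*(-1/19))*2 = sqrt(19) - 116/19*2 = sqrt(19) - 232/19 = -232/19 + sqrt(19)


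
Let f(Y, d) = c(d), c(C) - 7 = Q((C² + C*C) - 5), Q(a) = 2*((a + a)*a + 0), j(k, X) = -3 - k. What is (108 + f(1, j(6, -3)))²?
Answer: 9743861521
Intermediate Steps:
Q(a) = 4*a² (Q(a) = 2*((2*a)*a + 0) = 2*(2*a² + 0) = 2*(2*a²) = 4*a²)
c(C) = 7 + 4*(-5 + 2*C²)² (c(C) = 7 + 4*((C² + C*C) - 5)² = 7 + 4*((C² + C²) - 5)² = 7 + 4*(2*C² - 5)² = 7 + 4*(-5 + 2*C²)²)
f(Y, d) = 7 + 4*(-5 + 2*d²)²
(108 + f(1, j(6, -3)))² = (108 + (7 + 4*(-5 + 2*(-3 - 1*6)²)²))² = (108 + (7 + 4*(-5 + 2*(-3 - 6)²)²))² = (108 + (7 + 4*(-5 + 2*(-9)²)²))² = (108 + (7 + 4*(-5 + 2*81)²))² = (108 + (7 + 4*(-5 + 162)²))² = (108 + (7 + 4*157²))² = (108 + (7 + 4*24649))² = (108 + (7 + 98596))² = (108 + 98603)² = 98711² = 9743861521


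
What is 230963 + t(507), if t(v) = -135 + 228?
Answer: 231056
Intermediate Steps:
t(v) = 93
230963 + t(507) = 230963 + 93 = 231056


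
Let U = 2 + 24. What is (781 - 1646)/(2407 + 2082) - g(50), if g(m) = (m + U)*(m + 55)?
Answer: -35823085/4489 ≈ -7980.2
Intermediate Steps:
U = 26
g(m) = (26 + m)*(55 + m) (g(m) = (m + 26)*(m + 55) = (26 + m)*(55 + m))
(781 - 1646)/(2407 + 2082) - g(50) = (781 - 1646)/(2407 + 2082) - (1430 + 50² + 81*50) = -865/4489 - (1430 + 2500 + 4050) = -865*1/4489 - 1*7980 = -865/4489 - 7980 = -35823085/4489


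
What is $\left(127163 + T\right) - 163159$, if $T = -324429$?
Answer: $-360425$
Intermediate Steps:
$\left(127163 + T\right) - 163159 = \left(127163 - 324429\right) - 163159 = -197266 - 163159 = -360425$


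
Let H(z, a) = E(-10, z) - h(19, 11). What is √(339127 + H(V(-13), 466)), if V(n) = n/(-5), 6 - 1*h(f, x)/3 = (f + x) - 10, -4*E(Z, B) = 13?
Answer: 7*√27687/2 ≈ 582.38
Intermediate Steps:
E(Z, B) = -13/4 (E(Z, B) = -¼*13 = -13/4)
h(f, x) = 48 - 3*f - 3*x (h(f, x) = 18 - 3*((f + x) - 10) = 18 - 3*(-10 + f + x) = 18 + (30 - 3*f - 3*x) = 48 - 3*f - 3*x)
V(n) = -n/5 (V(n) = n*(-⅕) = -n/5)
H(z, a) = 155/4 (H(z, a) = -13/4 - (48 - 3*19 - 3*11) = -13/4 - (48 - 57 - 33) = -13/4 - 1*(-42) = -13/4 + 42 = 155/4)
√(339127 + H(V(-13), 466)) = √(339127 + 155/4) = √(1356663/4) = 7*√27687/2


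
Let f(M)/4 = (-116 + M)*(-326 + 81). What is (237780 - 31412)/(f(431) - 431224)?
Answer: -51592/184981 ≈ -0.27890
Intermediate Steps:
f(M) = 113680 - 980*M (f(M) = 4*((-116 + M)*(-326 + 81)) = 4*((-116 + M)*(-245)) = 4*(28420 - 245*M) = 113680 - 980*M)
(237780 - 31412)/(f(431) - 431224) = (237780 - 31412)/((113680 - 980*431) - 431224) = 206368/((113680 - 422380) - 431224) = 206368/(-308700 - 431224) = 206368/(-739924) = 206368*(-1/739924) = -51592/184981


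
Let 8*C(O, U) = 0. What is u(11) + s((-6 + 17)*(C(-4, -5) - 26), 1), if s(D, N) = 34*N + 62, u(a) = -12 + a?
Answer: 95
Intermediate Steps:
C(O, U) = 0 (C(O, U) = (⅛)*0 = 0)
s(D, N) = 62 + 34*N
u(11) + s((-6 + 17)*(C(-4, -5) - 26), 1) = (-12 + 11) + (62 + 34*1) = -1 + (62 + 34) = -1 + 96 = 95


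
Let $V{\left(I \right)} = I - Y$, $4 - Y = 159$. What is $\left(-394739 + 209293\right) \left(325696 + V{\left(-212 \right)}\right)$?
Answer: $-60388449994$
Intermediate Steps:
$Y = -155$ ($Y = 4 - 159 = -155$)
$V{\left(I \right)} = 155 + I$ ($V{\left(I \right)} = I - -155 = I + 155 = 155 + I$)
$\left(-394739 + 209293\right) \left(325696 + V{\left(-212 \right)}\right) = \left(-394739 + 209293\right) \left(325696 + \left(155 - 212\right)\right) = - 185446 \left(325696 - 57\right) = \left(-185446\right) 325639 = -60388449994$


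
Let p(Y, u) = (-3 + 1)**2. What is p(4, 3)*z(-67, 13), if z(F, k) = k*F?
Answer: -3484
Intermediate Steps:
z(F, k) = F*k
p(Y, u) = 4 (p(Y, u) = (-2)**2 = 4)
p(4, 3)*z(-67, 13) = 4*(-67*13) = 4*(-871) = -3484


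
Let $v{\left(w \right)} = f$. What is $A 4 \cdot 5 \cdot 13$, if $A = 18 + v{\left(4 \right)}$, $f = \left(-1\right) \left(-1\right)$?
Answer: $4940$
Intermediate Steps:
$f = 1$
$v{\left(w \right)} = 1$
$A = 19$ ($A = 18 + 1 = 19$)
$A 4 \cdot 5 \cdot 13 = 19 \cdot 4 \cdot 5 \cdot 13 = 19 \cdot 20 \cdot 13 = 380 \cdot 13 = 4940$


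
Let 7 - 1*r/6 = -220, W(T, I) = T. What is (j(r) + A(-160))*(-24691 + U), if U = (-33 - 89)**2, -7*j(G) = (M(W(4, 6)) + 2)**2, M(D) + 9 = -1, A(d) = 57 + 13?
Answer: -596826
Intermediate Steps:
A(d) = 70
M(D) = -10 (M(D) = -9 - 1 = -10)
r = 1362 (r = 42 - 6*(-220) = 42 + 1320 = 1362)
j(G) = -64/7 (j(G) = -(-10 + 2)**2/7 = -1/7*(-8)**2 = -1/7*64 = -64/7)
U = 14884 (U = (-122)**2 = 14884)
(j(r) + A(-160))*(-24691 + U) = (-64/7 + 70)*(-24691 + 14884) = (426/7)*(-9807) = -596826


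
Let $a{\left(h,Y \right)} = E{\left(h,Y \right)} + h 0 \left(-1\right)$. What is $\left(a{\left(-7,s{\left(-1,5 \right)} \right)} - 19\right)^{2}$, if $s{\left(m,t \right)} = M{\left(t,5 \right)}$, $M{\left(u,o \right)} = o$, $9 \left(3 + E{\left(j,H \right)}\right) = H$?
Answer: $\frac{37249}{81} \approx 459.86$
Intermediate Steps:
$E{\left(j,H \right)} = -3 + \frac{H}{9}$
$s{\left(m,t \right)} = 5$
$a{\left(h,Y \right)} = -3 + \frac{Y}{9}$ ($a{\left(h,Y \right)} = \left(-3 + \frac{Y}{9}\right) + h 0 \left(-1\right) = \left(-3 + \frac{Y}{9}\right) + h 0 = \left(-3 + \frac{Y}{9}\right) + 0 = -3 + \frac{Y}{9}$)
$\left(a{\left(-7,s{\left(-1,5 \right)} \right)} - 19\right)^{2} = \left(\left(-3 + \frac{1}{9} \cdot 5\right) - 19\right)^{2} = \left(\left(-3 + \frac{5}{9}\right) - 19\right)^{2} = \left(- \frac{22}{9} - 19\right)^{2} = \left(- \frac{193}{9}\right)^{2} = \frac{37249}{81}$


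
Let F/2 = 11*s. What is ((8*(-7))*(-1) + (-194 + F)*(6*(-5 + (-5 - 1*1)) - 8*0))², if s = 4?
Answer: 49730704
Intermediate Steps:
F = 88 (F = 2*(11*4) = 2*44 = 88)
((8*(-7))*(-1) + (-194 + F)*(6*(-5 + (-5 - 1*1)) - 8*0))² = ((8*(-7))*(-1) + (-194 + 88)*(6*(-5 + (-5 - 1*1)) - 8*0))² = (-56*(-1) - 106*(6*(-5 + (-5 - 1)) + 0))² = (56 - 106*(6*(-5 - 6) + 0))² = (56 - 106*(6*(-11) + 0))² = (56 - 106*(-66 + 0))² = (56 - 106*(-66))² = (56 + 6996)² = 7052² = 49730704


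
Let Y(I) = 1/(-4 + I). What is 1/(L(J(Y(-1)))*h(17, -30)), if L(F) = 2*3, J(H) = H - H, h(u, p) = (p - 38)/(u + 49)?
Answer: -11/68 ≈ -0.16176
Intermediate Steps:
h(u, p) = (-38 + p)/(49 + u)
J(H) = 0
L(F) = 6
1/(L(J(Y(-1)))*h(17, -30)) = 1/(6*((-38 - 30)/(49 + 17))) = 1/(6*(-68/66)) = 1/(6*((1/66)*(-68))) = 1/(6*(-34/33)) = 1/(-68/11) = -11/68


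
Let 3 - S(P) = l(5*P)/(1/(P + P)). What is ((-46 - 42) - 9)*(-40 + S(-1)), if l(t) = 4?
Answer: 2813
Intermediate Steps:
S(P) = 3 - 8*P (S(P) = 3 - 4/(1/(P + P)) = 3 - 4/(1/(2*P)) = 3 - 4*2*P = 3 - 8*P)
((-46 - 42) - 9)*(-40 + S(-1)) = ((-46 - 42) - 9)*(-40 + (3 - 8*(-1))) = (-88 - 9)*(-40 + (3 + 8)) = -97*(-40 + 11) = -97*(-29) = 2813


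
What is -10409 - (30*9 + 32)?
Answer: -10711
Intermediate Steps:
-10409 - (30*9 + 32) = -10409 - (270 + 32) = -10409 - 1*302 = -10409 - 302 = -10711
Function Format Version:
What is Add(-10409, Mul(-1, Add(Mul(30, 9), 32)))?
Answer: -10711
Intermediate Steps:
Add(-10409, Mul(-1, Add(Mul(30, 9), 32))) = Add(-10409, Mul(-1, Add(270, 32))) = Add(-10409, Mul(-1, 302)) = Add(-10409, -302) = -10711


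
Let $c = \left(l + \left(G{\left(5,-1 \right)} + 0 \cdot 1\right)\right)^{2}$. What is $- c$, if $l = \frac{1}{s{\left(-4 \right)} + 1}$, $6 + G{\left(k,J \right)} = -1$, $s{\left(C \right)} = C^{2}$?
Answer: $- \frac{13924}{289} \approx -48.18$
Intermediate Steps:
$G{\left(k,J \right)} = -7$ ($G{\left(k,J \right)} = -6 - 1 = -7$)
$l = \frac{1}{17}$ ($l = \frac{1}{\left(-4\right)^{2} + 1} = \frac{1}{16 + 1} = \frac{1}{17} \approx 0.058824$)
$c = \frac{13924}{289}$ ($c = \left(\frac{1}{17} + \left(-7 + 0 \cdot 1\right)\right)^{2} = \left(\frac{1}{17} + \left(-7 + 0\right)\right)^{2} = \left(\frac{1}{17} - 7\right)^{2} = \left(- \frac{118}{17}\right)^{2} = \frac{13924}{289} \approx 48.18$)
$- c = \left(-1\right) \frac{13924}{289} = - \frac{13924}{289}$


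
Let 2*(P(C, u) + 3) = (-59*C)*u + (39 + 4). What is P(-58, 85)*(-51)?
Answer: -14836257/2 ≈ -7.4181e+6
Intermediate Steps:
P(C, u) = 37/2 - 59*C*u/2 (P(C, u) = -3 + ((-59*C)*u + (39 + 4))/2 = -3 + (-59*C*u + 43)/2 = -3 + (43 - 59*C*u)/2 = -3 + (43/2 - 59*C*u/2) = 37/2 - 59*C*u/2)
P(-58, 85)*(-51) = (37/2 - 59/2*(-58)*85)*(-51) = (37/2 + 145435)*(-51) = (290907/2)*(-51) = -14836257/2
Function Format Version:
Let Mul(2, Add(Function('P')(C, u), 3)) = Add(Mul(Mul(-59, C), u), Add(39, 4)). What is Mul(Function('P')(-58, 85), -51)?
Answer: Rational(-14836257, 2) ≈ -7.4181e+6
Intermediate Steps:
Function('P')(C, u) = Add(Rational(37, 2), Mul(Rational(-59, 2), C, u)) (Function('P')(C, u) = Add(-3, Mul(Rational(1, 2), Add(Mul(Mul(-59, C), u), Add(39, 4)))) = Add(-3, Mul(Rational(1, 2), Add(Mul(-59, C, u), 43))) = Add(-3, Mul(Rational(1, 2), Add(43, Mul(-59, C, u)))) = Add(-3, Add(Rational(43, 2), Mul(Rational(-59, 2), C, u))) = Add(Rational(37, 2), Mul(Rational(-59, 2), C, u)))
Mul(Function('P')(-58, 85), -51) = Mul(Add(Rational(37, 2), Mul(Rational(-59, 2), -58, 85)), -51) = Mul(Add(Rational(37, 2), 145435), -51) = Mul(Rational(290907, 2), -51) = Rational(-14836257, 2)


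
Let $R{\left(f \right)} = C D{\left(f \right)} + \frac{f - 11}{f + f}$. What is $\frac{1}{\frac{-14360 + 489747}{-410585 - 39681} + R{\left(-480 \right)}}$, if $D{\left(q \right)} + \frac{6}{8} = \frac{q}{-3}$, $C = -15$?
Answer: $- \frac{216127680}{516392641057} \approx -0.00041853$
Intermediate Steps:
$D{\left(q \right)} = - \frac{3}{4} - \frac{q}{3}$ ($D{\left(q \right)} = - \frac{3}{4} + \frac{q}{-3} = - \frac{3}{4} + q \left(- \frac{1}{3}\right) = - \frac{3}{4} - \frac{q}{3}$)
$R{\left(f \right)} = \frac{45}{4} + 5 f + \frac{-11 + f}{2 f}$ ($R{\left(f \right)} = - 15 \left(- \frac{3}{4} - \frac{f}{3}\right) + \frac{f - 11}{f + f} = \left(\frac{45}{4} + 5 f\right) + \frac{-11 + f}{2 f} = \frac{45}{4} + 5 f + \frac{-11 + f}{2 f}$)
$\frac{1}{\frac{-14360 + 489747}{-410585 - 39681} + R{\left(-480 \right)}} = \frac{1}{\frac{-14360 + 489747}{-410585 - 39681} + \frac{-22 - 480 \left(47 + 20 \left(-480\right)\right)}{4 \left(-480\right)}} = \frac{1}{\frac{475387}{-450266} + \frac{1}{4} \left(- \frac{1}{480}\right) \left(-22 - 480 \left(47 - 9600\right)\right)} = \frac{1}{475387 \left(- \frac{1}{450266}\right) + \frac{1}{4} \left(- \frac{1}{480}\right) \left(-22 - -4585440\right)} = \frac{1}{- \frac{475387}{450266} + \frac{1}{4} \left(- \frac{1}{480}\right) \left(-22 + 4585440\right)} = \frac{1}{- \frac{475387}{450266} + \frac{1}{4} \left(- \frac{1}{480}\right) 4585418} = \frac{1}{- \frac{475387}{450266} - \frac{2292709}{960}} = \frac{1}{- \frac{516392641057}{216127680}} = - \frac{216127680}{516392641057}$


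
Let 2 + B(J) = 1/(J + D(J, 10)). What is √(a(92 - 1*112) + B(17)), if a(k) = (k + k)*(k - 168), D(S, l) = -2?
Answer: √1691565/15 ≈ 86.707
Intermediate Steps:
a(k) = 2*k*(-168 + k) (a(k) = (2*k)*(-168 + k) = 2*k*(-168 + k))
B(J) = -2 + 1/(-2 + J) (B(J) = -2 + 1/(J - 2) = -2 + 1/(-2 + J))
√(a(92 - 1*112) + B(17)) = √(2*(92 - 1*112)*(-168 + (92 - 1*112)) + (5 - 2*17)/(-2 + 17)) = √(2*(92 - 112)*(-168 + (92 - 112)) + (5 - 34)/15) = √(2*(-20)*(-168 - 20) + (1/15)*(-29)) = √(2*(-20)*(-188) - 29/15) = √(7520 - 29/15) = √(112771/15) = √1691565/15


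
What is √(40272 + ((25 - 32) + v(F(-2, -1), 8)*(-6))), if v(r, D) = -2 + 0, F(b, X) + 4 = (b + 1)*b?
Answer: √40277 ≈ 200.69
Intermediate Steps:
F(b, X) = -4 + b*(1 + b) (F(b, X) = -4 + (b + 1)*b = -4 + (1 + b)*b = -4 + b*(1 + b))
v(r, D) = -2
√(40272 + ((25 - 32) + v(F(-2, -1), 8)*(-6))) = √(40272 + ((25 - 32) - 2*(-6))) = √(40272 + (-7 + 12)) = √(40272 + 5) = √40277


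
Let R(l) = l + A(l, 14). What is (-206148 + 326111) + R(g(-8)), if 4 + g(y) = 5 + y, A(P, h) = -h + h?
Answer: 119956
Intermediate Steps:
A(P, h) = 0
g(y) = 1 + y (g(y) = -4 + (5 + y) = 1 + y)
R(l) = l (R(l) = l + 0 = l)
(-206148 + 326111) + R(g(-8)) = (-206148 + 326111) + (1 - 8) = 119963 - 7 = 119956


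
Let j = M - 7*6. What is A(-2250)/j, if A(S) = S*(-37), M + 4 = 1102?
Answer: 13875/176 ≈ 78.835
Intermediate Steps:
M = 1098 (M = -4 + 1102 = 1098)
j = 1056 (j = 1098 - 7*6 = 1098 - 42 = 1056)
A(S) = -37*S
A(-2250)/j = -37*(-2250)/1056 = 83250*(1/1056) = 13875/176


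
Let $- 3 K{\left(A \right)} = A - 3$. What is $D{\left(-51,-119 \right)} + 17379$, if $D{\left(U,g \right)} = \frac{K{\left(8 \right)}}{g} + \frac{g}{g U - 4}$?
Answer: $\frac{37629085537}{2165205} \approx 17379.0$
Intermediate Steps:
$K{\left(A \right)} = 1 - \frac{A}{3}$ ($K{\left(A \right)} = - \frac{A - 3}{3} = - \frac{-3 + A}{3} = 1 - \frac{A}{3}$)
$D{\left(U,g \right)} = - \frac{5}{3 g} + \frac{g}{-4 + U g}$ ($D{\left(U,g \right)} = \frac{1 - \frac{8}{3}}{g} + \frac{g}{g U - 4} = \frac{1 - \frac{8}{3}}{g} + \frac{g}{U g - 4} = - \frac{5}{3 g} + \frac{g}{-4 + U g}$)
$D{\left(-51,-119 \right)} + 17379 = \frac{20 + 3 \left(-119\right)^{2} - \left(-255\right) \left(-119\right)}{3 \left(-119\right) \left(-4 - -6069\right)} + 17379 = \frac{1}{3} \left(- \frac{1}{119}\right) \frac{1}{-4 + 6069} \left(20 + 3 \cdot 14161 - 30345\right) + 17379 = \frac{1}{3} \left(- \frac{1}{119}\right) \frac{1}{6065} \left(20 + 42483 - 30345\right) + 17379 = \frac{1}{3} \left(- \frac{1}{119}\right) \frac{1}{6065} \cdot 12158 + 17379 = - \frac{12158}{2165205} + 17379 = \frac{37629085537}{2165205}$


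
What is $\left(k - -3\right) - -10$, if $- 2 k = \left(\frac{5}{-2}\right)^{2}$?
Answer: $\frac{79}{8} \approx 9.875$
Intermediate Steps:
$k = - \frac{25}{8}$ ($k = - \frac{\left(\frac{5}{-2}\right)^{2}}{2} = - \frac{\left(5 \left(- \frac{1}{2}\right)\right)^{2}}{2} = - \frac{\left(- \frac{5}{2}\right)^{2}}{2} = \left(- \frac{1}{2}\right) \frac{25}{4} = - \frac{25}{8} \approx -3.125$)
$\left(k - -3\right) - -10 = \left(- \frac{25}{8} - -3\right) - -10 = \left(- \frac{25}{8} + 3\right) + 10 = - \frac{1}{8} + 10 = \frac{79}{8}$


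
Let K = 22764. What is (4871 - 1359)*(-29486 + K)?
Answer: -23607664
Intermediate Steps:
(4871 - 1359)*(-29486 + K) = (4871 - 1359)*(-29486 + 22764) = 3512*(-6722) = -23607664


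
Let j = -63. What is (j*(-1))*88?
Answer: 5544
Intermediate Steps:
(j*(-1))*88 = -63*(-1)*88 = 63*88 = 5544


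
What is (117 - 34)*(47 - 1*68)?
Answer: -1743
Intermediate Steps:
(117 - 34)*(47 - 1*68) = 83*(47 - 68) = 83*(-21) = -1743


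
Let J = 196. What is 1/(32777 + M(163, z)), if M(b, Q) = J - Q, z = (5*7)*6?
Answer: 1/32763 ≈ 3.0522e-5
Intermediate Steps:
z = 210 (z = 35*6 = 210)
M(b, Q) = 196 - Q
1/(32777 + M(163, z)) = 1/(32777 + (196 - 1*210)) = 1/(32777 + (196 - 210)) = 1/(32777 - 14) = 1/32763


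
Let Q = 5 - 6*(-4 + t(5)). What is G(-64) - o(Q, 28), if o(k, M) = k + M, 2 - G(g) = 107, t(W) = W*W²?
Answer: 588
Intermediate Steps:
t(W) = W³
G(g) = -105 (G(g) = 2 - 1*107 = 2 - 107 = -105)
Q = -721 (Q = 5 - 6*(-4 + 5³) = 5 - 6*(-4 + 125) = 5 - 6*121 = 5 - 1*726 = 5 - 726 = -721)
o(k, M) = M + k
G(-64) - o(Q, 28) = -105 - (28 - 721) = -105 - 1*(-693) = -105 + 693 = 588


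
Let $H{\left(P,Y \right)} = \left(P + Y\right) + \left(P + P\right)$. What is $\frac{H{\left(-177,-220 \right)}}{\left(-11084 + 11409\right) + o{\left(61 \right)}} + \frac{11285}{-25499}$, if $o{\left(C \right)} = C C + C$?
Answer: $- \frac{65497244}{104724393} \approx -0.62543$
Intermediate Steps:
$o{\left(C \right)} = C + C^{2}$ ($o{\left(C \right)} = C^{2} + C = C + C^{2}$)
$H{\left(P,Y \right)} = Y + 3 P$ ($H{\left(P,Y \right)} = \left(P + Y\right) + 2 P = Y + 3 P$)
$\frac{H{\left(-177,-220 \right)}}{\left(-11084 + 11409\right) + o{\left(61 \right)}} + \frac{11285}{-25499} = \frac{-220 + 3 \left(-177\right)}{\left(-11084 + 11409\right) + 61 \left(1 + 61\right)} + \frac{11285}{-25499} = \frac{-220 - 531}{325 + 61 \cdot 62} + 11285 \left(- \frac{1}{25499}\right) = - \frac{751}{325 + 3782} - \frac{11285}{25499} = - \frac{751}{4107} - \frac{11285}{25499} = - \frac{65497244}{104724393}$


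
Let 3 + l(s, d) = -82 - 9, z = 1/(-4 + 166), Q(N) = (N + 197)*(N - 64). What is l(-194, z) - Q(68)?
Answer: -1154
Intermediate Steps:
Q(N) = (-64 + N)*(197 + N) (Q(N) = (197 + N)*(-64 + N) = (-64 + N)*(197 + N))
z = 1/162 ≈ 0.0061728
l(s, d) = -94 (l(s, d) = -3 + (-82 - 9) = -3 - 91 = -94)
l(-194, z) - Q(68) = -94 - (-12608 + 68**2 + 133*68) = -94 - (-12608 + 4624 + 9044) = -94 - 1*1060 = -94 - 1060 = -1154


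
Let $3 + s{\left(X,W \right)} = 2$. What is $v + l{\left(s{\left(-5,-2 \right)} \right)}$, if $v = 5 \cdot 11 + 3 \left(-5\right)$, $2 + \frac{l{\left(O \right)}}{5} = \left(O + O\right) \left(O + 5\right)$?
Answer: $-10$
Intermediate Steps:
$s{\left(X,W \right)} = -1$ ($s{\left(X,W \right)} = -3 + 2 = -1$)
$l{\left(O \right)} = -10 + 10 O \left(5 + O\right)$ ($l{\left(O \right)} = -10 + 5 \left(O + O\right) \left(O + 5\right) = -10 + 5 \cdot 2 O \left(5 + O\right) = -10 + 10 O \left(5 + O\right)$)
$v = 40$ ($v = 55 - 15 = 40$)
$v + l{\left(s{\left(-5,-2 \right)} \right)} = 40 + \left(-10 + 10 \left(-1\right)^{2} + 50 \left(-1\right)\right) = 40 - 50 = -10$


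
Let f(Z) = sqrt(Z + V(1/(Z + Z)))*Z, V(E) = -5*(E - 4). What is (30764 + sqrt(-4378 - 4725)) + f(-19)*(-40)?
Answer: 30764 + 20*sqrt(1634) + I*sqrt(9103) ≈ 31572.0 + 95.41*I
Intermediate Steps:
V(E) = 20 - 5*E (V(E) = -5*(-4 + E) = 20 - 5*E)
f(Z) = Z*sqrt(20 + Z - 5/(2*Z)) (f(Z) = sqrt(Z + (20 - 5/(Z + Z)))*Z = sqrt(Z + (20 - 5*1/(2*Z)))*Z = sqrt(Z + (20 - 5/(2*Z)))*Z = sqrt(20 + Z - 5/(2*Z))*Z = Z*sqrt(20 + Z - 5/(2*Z)))
(30764 + sqrt(-4378 - 4725)) + f(-19)*(-40) = (30764 + sqrt(-4378 - 4725)) + ((1/2)*(-19)*sqrt(80 - 10/(-19) + 4*(-19)))*(-40) = (30764 + sqrt(-9103)) + ((1/2)*(-19)*sqrt(80 - 10*(-1/19) - 76))*(-40) = (30764 + I*sqrt(9103)) + ((1/2)*(-19)*sqrt(80 + 10/19 - 76))*(-40) = (30764 + I*sqrt(9103)) + ((1/2)*(-19)*sqrt(86/19))*(-40) = (30764 + I*sqrt(9103)) + ((1/2)*(-19)*(sqrt(1634)/19))*(-40) = (30764 + I*sqrt(9103)) - sqrt(1634)/2*(-40) = (30764 + I*sqrt(9103)) + 20*sqrt(1634) = 30764 + 20*sqrt(1634) + I*sqrt(9103)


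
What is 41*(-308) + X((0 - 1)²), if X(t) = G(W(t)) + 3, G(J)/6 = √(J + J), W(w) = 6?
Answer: -12625 + 12*√3 ≈ -12604.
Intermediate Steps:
G(J) = 6*√2*√J (G(J) = 6*√(J + J) = 6*√(2*J) = 6*(√2*√J) = 6*√2*√J)
X(t) = 3 + 12*√3 (X(t) = 6*√2*√6 + 3 = 12*√3 + 3 = 3 + 12*√3)
41*(-308) + X((0 - 1)²) = 41*(-308) + (3 + 12*√3) = -12628 + (3 + 12*√3) = -12625 + 12*√3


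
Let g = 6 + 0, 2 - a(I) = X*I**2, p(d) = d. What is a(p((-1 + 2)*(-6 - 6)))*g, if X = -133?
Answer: 114924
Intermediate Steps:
a(I) = 2 + 133*I**2 (a(I) = 2 - (-133)*I**2 = 2 + 133*I**2)
g = 6
a(p((-1 + 2)*(-6 - 6)))*g = (2 + 133*((-1 + 2)*(-6 - 6))**2)*6 = (2 + 133*(1*(-12))**2)*6 = (2 + 133*(-12)**2)*6 = (2 + 133*144)*6 = (2 + 19152)*6 = 19154*6 = 114924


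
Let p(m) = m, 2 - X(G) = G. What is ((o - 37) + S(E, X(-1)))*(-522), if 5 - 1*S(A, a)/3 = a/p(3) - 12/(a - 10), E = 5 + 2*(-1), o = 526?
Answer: -1811862/7 ≈ -2.5884e+5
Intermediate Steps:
X(G) = 2 - G
E = 3 (E = 5 - 2 = 3)
S(A, a) = 15 - a + 36/(-10 + a) (S(A, a) = 15 - 3*(a/3 - 12/(a - 10)) = 15 - 3*(a*(⅓) - 12/(-10 + a)) = 15 - 3*(a/3 - 12/(-10 + a)) = 15 - 3*(-12/(-10 + a) + a/3) = 15 + (-a + 36/(-10 + a)) = 15 - a + 36/(-10 + a))
((o - 37) + S(E, X(-1)))*(-522) = ((526 - 37) + (-114 - (2 - 1*(-1))² + 25*(2 - 1*(-1)))/(-10 + (2 - 1*(-1))))*(-522) = (489 + (-114 - (2 + 1)² + 25*(2 + 1))/(-10 + (2 + 1)))*(-522) = (489 + (-114 - 1*3² + 25*3)/(-10 + 3))*(-522) = (489 + (-114 - 1*9 + 75)/(-7))*(-522) = (489 - (-114 - 9 + 75)/7)*(-522) = (489 - ⅐*(-48))*(-522) = (489 + 48/7)*(-522) = (3471/7)*(-522) = -1811862/7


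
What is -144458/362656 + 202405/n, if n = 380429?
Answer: 1317669657/9854632816 ≈ 0.13371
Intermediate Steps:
-144458/362656 + 202405/n = -144458/362656 + 202405/380429 = -144458*1/362656 + 202405*(1/380429) = -72229/181328 + 28915/54347 = 1317669657/9854632816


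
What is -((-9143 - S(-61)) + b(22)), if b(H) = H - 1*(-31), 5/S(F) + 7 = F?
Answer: 618115/68 ≈ 9089.9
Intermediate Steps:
S(F) = 5/(-7 + F)
b(H) = 31 + H (b(H) = H + 31 = 31 + H)
-((-9143 - S(-61)) + b(22)) = -((-9143 - 5/(-7 - 61)) + (31 + 22)) = -((-9143 - 5/(-68)) + 53) = -((-9143 - 5*(-1)/68) + 53) = -((-9143 - 1*(-5/68)) + 53) = -((-9143 + 5/68) + 53) = -(-621719/68 + 53) = -1*(-618115/68) = 618115/68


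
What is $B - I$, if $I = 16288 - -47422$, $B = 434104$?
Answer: $370394$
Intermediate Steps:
$I = 63710$ ($I = 16288 + 47422 = 63710$)
$B - I = 434104 - 63710 = 370394$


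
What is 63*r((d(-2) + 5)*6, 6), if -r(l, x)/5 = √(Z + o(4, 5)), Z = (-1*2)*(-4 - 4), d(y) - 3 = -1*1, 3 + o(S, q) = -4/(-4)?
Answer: -315*√14 ≈ -1178.6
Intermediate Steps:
o(S, q) = -2 (o(S, q) = -3 - 4/(-4) = -3 - 4*(-¼) = -3 + 1 = -2)
d(y) = 2 (d(y) = 3 - 1*1 = 3 - 1 = 2)
Z = 16 (Z = -2*(-8) = 16)
r(l, x) = -5*√14 (r(l, x) = -5*√(16 - 2) = -5*√14)
63*r((d(-2) + 5)*6, 6) = 63*(-5*√14) = -315*√14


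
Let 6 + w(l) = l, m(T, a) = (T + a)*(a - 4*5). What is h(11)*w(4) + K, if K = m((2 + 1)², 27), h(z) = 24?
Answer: 204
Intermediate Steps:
m(T, a) = (-20 + a)*(T + a) (m(T, a) = (T + a)*(a - 20) = (T + a)*(-20 + a) = (-20 + a)*(T + a))
w(l) = -6 + l
K = 252 (K = 27² - 20*(2 + 1)² - 20*27 + (2 + 1)²*27 = 729 - 20*3² - 540 + 3²*27 = 729 - 20*9 - 540 + 9*27 = 729 - 180 - 540 + 243 = 252)
h(11)*w(4) + K = 24*(-6 + 4) + 252 = 24*(-2) + 252 = -48 + 252 = 204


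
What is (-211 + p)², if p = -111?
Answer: 103684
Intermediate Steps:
(-211 + p)² = (-211 - 111)² = (-322)² = 103684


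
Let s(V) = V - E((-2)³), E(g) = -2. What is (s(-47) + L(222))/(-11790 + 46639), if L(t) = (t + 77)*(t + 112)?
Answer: 99821/34849 ≈ 2.8644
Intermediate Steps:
L(t) = (77 + t)*(112 + t)
s(V) = 2 + V (s(V) = V - 1*(-2) = V + 2 = 2 + V)
(s(-47) + L(222))/(-11790 + 46639) = ((2 - 47) + (8624 + 222² + 189*222))/(-11790 + 46639) = (-45 + (8624 + 49284 + 41958))/34849 = (-45 + 99866)*(1/34849) = 99821*(1/34849) = 99821/34849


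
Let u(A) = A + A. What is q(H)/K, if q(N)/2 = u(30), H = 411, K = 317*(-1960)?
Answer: -3/15533 ≈ -0.00019314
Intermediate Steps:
K = -621320
u(A) = 2*A
q(N) = 120 (q(N) = 2*(2*30) = 2*60 = 120)
q(H)/K = 120/(-621320) = 120*(-1/621320) = -3/15533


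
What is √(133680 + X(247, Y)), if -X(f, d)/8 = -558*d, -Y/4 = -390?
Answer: 4*√443595 ≈ 2664.1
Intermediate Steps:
Y = 1560 (Y = -4*(-390) = 1560)
X(f, d) = 4464*d (X(f, d) = -(-4464)*d = 4464*d)
√(133680 + X(247, Y)) = √(133680 + 4464*1560) = √(133680 + 6963840) = √7097520 = 4*√443595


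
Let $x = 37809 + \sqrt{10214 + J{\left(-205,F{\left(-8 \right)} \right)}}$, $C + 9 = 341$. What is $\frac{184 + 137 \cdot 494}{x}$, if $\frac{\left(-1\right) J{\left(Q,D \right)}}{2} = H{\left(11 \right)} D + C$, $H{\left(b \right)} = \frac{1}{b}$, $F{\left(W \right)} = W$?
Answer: $\frac{3135970882}{1747180025} - \frac{67862 \sqrt{128414}}{5241540075} \approx 1.7902$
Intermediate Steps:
$C = 332$ ($C = -9 + 341 = 332$)
$J{\left(Q,D \right)} = -664 - \frac{2 D}{11}$ ($J{\left(Q,D \right)} = - 2 \left(\frac{D}{11} + 332\right) = - 2 \left(332 + \frac{D}{11}\right) = -664 - \frac{2 D}{11}$)
$x = 37809 + \frac{3 \sqrt{128414}}{11}$ ($x = 37809 + \sqrt{10214 - \frac{7288}{11}} = 37809 + \sqrt{\frac{105066}{11}} = 37809 + \frac{3 \sqrt{128414}}{11} \approx 37907.0$)
$\frac{184 + 137 \cdot 494}{x} = \frac{184 + 137 \cdot 494}{37809 + \frac{3 \sqrt{128414}}{11}} = \frac{184 + 67678}{37809 + \frac{3 \sqrt{128414}}{11}} = \frac{67862}{37809 + \frac{3 \sqrt{128414}}{11}}$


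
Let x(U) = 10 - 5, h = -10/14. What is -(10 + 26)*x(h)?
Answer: -180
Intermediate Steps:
h = -5/7 (h = -10*1/14 = -5/7 ≈ -0.71429)
x(U) = 5
-(10 + 26)*x(h) = -(10 + 26)*5 = -36*5 = -1*180 = -180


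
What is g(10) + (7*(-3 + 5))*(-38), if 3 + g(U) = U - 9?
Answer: -534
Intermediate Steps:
g(U) = -12 + U (g(U) = -3 + (U - 9) = -3 + (-9 + U) = -12 + U)
g(10) + (7*(-3 + 5))*(-38) = (-12 + 10) + (7*(-3 + 5))*(-38) = -2 + (7*2)*(-38) = -2 + 14*(-38) = -2 - 532 = -534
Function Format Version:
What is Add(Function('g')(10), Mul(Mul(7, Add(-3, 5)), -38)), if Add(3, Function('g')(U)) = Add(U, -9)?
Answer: -534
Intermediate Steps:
Function('g')(U) = Add(-12, U) (Function('g')(U) = Add(-3, Add(U, -9)) = Add(-3, Add(-9, U)) = Add(-12, U))
Add(Function('g')(10), Mul(Mul(7, Add(-3, 5)), -38)) = Add(Add(-12, 10), Mul(Mul(7, Add(-3, 5)), -38)) = Add(-2, Mul(Mul(7, 2), -38)) = Add(-2, Mul(14, -38)) = Add(-2, -532) = -534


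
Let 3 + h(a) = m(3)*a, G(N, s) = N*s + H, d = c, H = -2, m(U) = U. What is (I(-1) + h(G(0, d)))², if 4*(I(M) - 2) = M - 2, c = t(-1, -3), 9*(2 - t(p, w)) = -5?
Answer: 961/16 ≈ 60.063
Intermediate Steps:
t(p, w) = 23/9 (t(p, w) = 2 - ⅑*(-5) = 2 + 5/9 = 23/9)
c = 23/9 ≈ 2.5556
d = 23/9 ≈ 2.5556
G(N, s) = -2 + N*s (G(N, s) = N*s - 2 = -2 + N*s)
h(a) = -3 + 3*a
I(M) = 3/2 + M/4 (I(M) = 2 + (M - 2)/4 = 2 + (-2 + M)/4 = 2 + (-½ + M/4) = 3/2 + M/4)
(I(-1) + h(G(0, d)))² = ((3/2 + (¼)*(-1)) + (-3 + 3*(-2 + 0*(23/9))))² = ((3/2 - ¼) + (-3 + 3*(-2 + 0)))² = (5/4 + (-3 + 3*(-2)))² = (5/4 + (-3 - 6))² = (5/4 - 9)² = (-31/4)² = 961/16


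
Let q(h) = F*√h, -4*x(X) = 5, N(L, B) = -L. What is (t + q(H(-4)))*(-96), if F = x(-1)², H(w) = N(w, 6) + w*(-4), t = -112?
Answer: 10752 - 300*√5 ≈ 10081.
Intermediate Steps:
x(X) = -5/4 (x(X) = -¼*5 = -5/4)
H(w) = -5*w (H(w) = -w + w*(-4) = -w - 4*w = -5*w)
F = 25/16 (F = (-5/4)² = 25/16 ≈ 1.5625)
q(h) = 25*√h/16
(t + q(H(-4)))*(-96) = (-112 + 25*√(-5*(-4))/16)*(-96) = (-112 + 25*√20/16)*(-96) = (-112 + 25*(2*√5)/16)*(-96) = (-112 + 25*√5/8)*(-96) = 10752 - 300*√5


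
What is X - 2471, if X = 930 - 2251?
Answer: -3792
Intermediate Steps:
X = -1321
X - 2471 = -1321 - 2471 = -3792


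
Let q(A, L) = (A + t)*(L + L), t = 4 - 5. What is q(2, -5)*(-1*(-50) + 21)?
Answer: -710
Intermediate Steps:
t = -1
q(A, L) = 2*L*(-1 + A) (q(A, L) = (A - 1)*(L + L) = (-1 + A)*(2*L) = 2*L*(-1 + A))
q(2, -5)*(-1*(-50) + 21) = (2*(-5)*(-1 + 2))*(-1*(-50) + 21) = (2*(-5)*1)*(50 + 21) = -10*71 = -710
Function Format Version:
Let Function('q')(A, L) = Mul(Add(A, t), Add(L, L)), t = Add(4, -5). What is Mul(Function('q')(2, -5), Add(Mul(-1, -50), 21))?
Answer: -710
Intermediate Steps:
t = -1
Function('q')(A, L) = Mul(2, L, Add(-1, A)) (Function('q')(A, L) = Mul(Add(A, -1), Add(L, L)) = Mul(Add(-1, A), Mul(2, L)) = Mul(2, L, Add(-1, A)))
Mul(Function('q')(2, -5), Add(Mul(-1, -50), 21)) = Mul(Mul(2, -5, Add(-1, 2)), Add(Mul(-1, -50), 21)) = Mul(Mul(2, -5, 1), Add(50, 21)) = Mul(-10, 71) = -710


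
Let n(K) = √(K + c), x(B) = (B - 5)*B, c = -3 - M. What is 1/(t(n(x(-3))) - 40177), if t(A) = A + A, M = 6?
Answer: -40177/1614191269 - 2*√15/1614191269 ≈ -2.4895e-5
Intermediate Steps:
c = -9 (c = -3 - 1*6 = -3 - 6 = -9)
x(B) = B*(-5 + B) (x(B) = (-5 + B)*B = B*(-5 + B))
n(K) = √(-9 + K) (n(K) = √(K - 9) = √(-9 + K))
t(A) = 2*A
1/(t(n(x(-3))) - 40177) = 1/(2*√(-9 - 3*(-5 - 3)) - 40177) = 1/(2*√(-9 - 3*(-8)) - 40177) = 1/(2*√(-9 + 24) - 40177) = 1/(2*√15 - 40177) = 1/(-40177 + 2*√15)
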